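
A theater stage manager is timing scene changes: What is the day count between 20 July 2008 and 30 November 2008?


Start date: 2008-07-20
End date: 2008-11-30
Jul 2008: +12 days
Aug 2008: +31 days
Sep 2008: +30 days
Oct 2008: +31 days
Nov 2008: +29 days
Total: 133 days

133


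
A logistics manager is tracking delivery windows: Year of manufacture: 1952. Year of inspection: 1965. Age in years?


Birth year: 1952
Current year: 1965
Age = current year - birth year
Age = 1965 - 1952 = 13

13


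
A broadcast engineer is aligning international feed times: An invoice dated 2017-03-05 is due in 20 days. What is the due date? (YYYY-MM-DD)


Start: 2017-03-05
Adding 20 days
Days remaining in March: 26
Result: 2017-03-25

2017-03-25


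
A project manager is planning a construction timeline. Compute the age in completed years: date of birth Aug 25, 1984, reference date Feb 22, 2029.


Birth: 1984-08-25
Reference: 2029-02-22
Year difference: 2029 - 1984 = 45
Has birthday (08-25) occurred by 02-22? No
Birthday not yet reached this year -> subtract 1
Age in full years: 44

44


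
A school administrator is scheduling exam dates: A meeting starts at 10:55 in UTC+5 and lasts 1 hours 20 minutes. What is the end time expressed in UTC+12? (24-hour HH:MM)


Start: 10:55 in UTC+5
Step 1 - add duration:
  minutes: 55 + 20 = 75 (carry 1h)
  hours: 10 + 1 + 1 = 12
  end in UTC+5: 12:15
Step 2 - convert UTC+5 -> UTC+12:
  offset difference: 12 - (5) = 7 hours
  12 + (7) = 19 -> mod 24 = 19
Result: 19:15 in UTC+12

19:15


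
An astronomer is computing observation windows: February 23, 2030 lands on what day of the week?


Date: 2030-02-23
January 1, 2030 is a Tuesday
Day of year: 54
Offset from Jan 1: 53 days
53 mod 7 = 4
Result: Saturday

Saturday


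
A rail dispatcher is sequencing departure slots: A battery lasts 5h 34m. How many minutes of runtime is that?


Hours: 5
Extra minutes: 34
Minutes per hour: 60
Hours to minutes: 5 x 60 = 300
Total: 300 + 34 = 334

334


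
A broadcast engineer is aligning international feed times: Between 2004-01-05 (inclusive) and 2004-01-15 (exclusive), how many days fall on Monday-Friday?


Start: 2004-01-05 (Monday)
End (exclusive): 2004-01-15 (Thursday)
Total calendar days: 10
Full weeks: 10 // 7 = 1 -> 5 weekdays
Remaining 3 days starting on Monday:
  Mon(w), Tue(w), Wed(w) -> 3 weekdays
Total business days: 5 + 3 = 8

8


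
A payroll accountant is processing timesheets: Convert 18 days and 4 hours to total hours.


Days: 18
Extra hours: 4
Hours per day: 24
Days to hours: 18 x 24 = 432
Total: 432 + 4 = 436

436


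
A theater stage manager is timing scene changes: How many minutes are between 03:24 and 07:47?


Start time: 03:24 = 204 minutes from midnight
End time: 07:47 = 467 minutes from midnight
Difference: 467 - 204 = 263 minutes
That is 4 hours and 23 minutes

263


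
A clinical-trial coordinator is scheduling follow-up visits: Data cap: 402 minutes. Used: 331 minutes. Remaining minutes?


Total budget: 402 minutes
Time used: 331 minutes
Remaining: 402 - 331 = 71 minutes
Percent used: 82.3%
Percent remaining: 17.7%

71


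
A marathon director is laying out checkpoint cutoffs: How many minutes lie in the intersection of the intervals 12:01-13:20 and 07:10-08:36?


Interval A: [721, 800] minutes from midnight
Interval B: [430, 516] minutes from midnight
Overlap start = max(721, 430) = 721
Overlap end = min(800, 516) = 516
End <= start, so the intervals do not overlap: 0 minutes

0


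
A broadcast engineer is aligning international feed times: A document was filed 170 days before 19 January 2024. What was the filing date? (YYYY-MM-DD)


Start: 2024-01-19
Subtracting 170 days
Days already passed in January: 19
After going back through January: 151 more days to subtract
December 2023: 31 days, 120 remaining
November 2023: 30 days, 90 remaining
October 2023: 31 days, 59 remaining
September 2023: 30 days, 29 remaining
Result: 2023-08-02

2023-08-02


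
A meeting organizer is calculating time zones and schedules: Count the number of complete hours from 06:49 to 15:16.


Start: 06:49
End: 15:16
Hour difference: 15 - 6 = 9 hours
Minute difference: 16 - 49 = -33 minutes
Total minutes: 507
Complete hours: 507 / 60 = 8 (remainder 27)

8


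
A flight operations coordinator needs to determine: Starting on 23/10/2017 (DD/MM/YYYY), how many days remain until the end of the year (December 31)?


Start: October 23, 2017
End: December 31, 2017
Days left in October: 8
November: 30
December: 31
Sum of remaining months: 61
Total: 8 + 61 = 69

69


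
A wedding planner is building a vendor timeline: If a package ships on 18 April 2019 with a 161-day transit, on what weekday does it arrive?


Start: 2019-04-18 (Thursday)
Step 1 - find target date: add 161 days
  2019-04-18 + 161 days = 2019-09-26
Step 2 - day of week:
  161 mod 7 = 0
  Thursday + 0 days -> Thursday
Result: Thursday (2019-09-26)

Thursday


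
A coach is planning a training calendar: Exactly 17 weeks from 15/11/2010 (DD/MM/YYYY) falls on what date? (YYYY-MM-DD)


Start: 2010-11-15
Weeks to add: 17
Convert to days: 17 x 7 = 119 days
Add 119 days to 2010-11-15
Result: 2011-03-14

2011-03-14


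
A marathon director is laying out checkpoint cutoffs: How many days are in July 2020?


Month: July
Year: 2020
July is a 31-day month
Total: 31 days

31


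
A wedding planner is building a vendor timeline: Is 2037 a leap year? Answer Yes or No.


Year: 2037
Divisible by 4? 2037 / 4 = 509.25 -> No
Not divisible by 4, so NOT a leap year

No


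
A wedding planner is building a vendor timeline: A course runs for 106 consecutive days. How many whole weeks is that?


Total days: 106
Days per week: 7
Division: 106 / 7 = 15 remainder 1
Complete weeks: 15
Remaining days: 1

15


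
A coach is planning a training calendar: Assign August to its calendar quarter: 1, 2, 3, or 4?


Month: August (month 8)
Q1: January-March (months 1-3)
Q2: April-June (months 4-6)
Q3: July-September (months 7-9)
Q4: October-December (months 10-12)
Month 8 falls in Q3

3


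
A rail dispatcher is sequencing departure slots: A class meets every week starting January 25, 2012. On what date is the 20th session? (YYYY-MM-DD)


First occurrence: 2012-01-25 (occurrence 1)
Each occurrence is 7 days after the previous.
Occurrence 20 is 19 weeks after the first.
19 weeks = 133 days
2012-01-25 + 133 days = 2012-06-06

2012-06-06


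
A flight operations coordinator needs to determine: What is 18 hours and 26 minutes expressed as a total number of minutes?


Hours: 18
Minutes: 26
Convert hours to minutes: 18 x 60 = 1080
Add remaining minutes: 1080 + 26 = 1106

1106


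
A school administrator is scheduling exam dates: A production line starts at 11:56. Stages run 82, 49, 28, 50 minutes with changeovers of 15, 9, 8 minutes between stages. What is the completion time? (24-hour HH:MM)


Start: 11:56 = 716 min from midnight
  after task 1 (82 min): 13:18
  after break (15 min): 13:33
  after task 2 (49 min): 14:22
  after break (9 min): 14:31
  after task 3 (28 min): 14:59
  after break (8 min): 15:07
  after task 4 (50 min): 15:57
Total elapsed: 241 minutes
End time: 15:57

15:57


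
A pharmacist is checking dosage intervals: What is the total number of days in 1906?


Year: 1906
Check leap year rules:
Divisible by 4? No
1906 is not a leap year
Days: 365

365


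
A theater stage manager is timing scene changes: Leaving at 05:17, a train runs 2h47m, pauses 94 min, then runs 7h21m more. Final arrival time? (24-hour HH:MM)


Depart: 05:17
Leg 1: +167 min -> 08:04
Layover: +94 min -> 09:38
Leg 2: +441 min -> 16:59
Total travel: 702 minutes = 11h 42m
Arrival: 16:59

16:59


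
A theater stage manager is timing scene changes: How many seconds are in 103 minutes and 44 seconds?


Minutes: 103
Extra seconds: 44
Seconds per minute: 60
Minutes to seconds: 103 x 60 = 6180
Total: 6180 + 44 = 6224

6224


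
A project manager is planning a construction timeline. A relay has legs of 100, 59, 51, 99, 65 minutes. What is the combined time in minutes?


Durations: 100, 59, 51, 99, 65
Running sum: 100
+ 59 = 159
+ 51 = 210
+ 99 = 309
+ 65 = 374
Total duration: 374 minutes
That is 6 hours and 14 minutes

374


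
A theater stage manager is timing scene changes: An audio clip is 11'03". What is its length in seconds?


Minutes: 11
Seconds: 3
Convert minutes to seconds: 11 x 60 = 660
Add remaining seconds: 660 + 3 = 663

663


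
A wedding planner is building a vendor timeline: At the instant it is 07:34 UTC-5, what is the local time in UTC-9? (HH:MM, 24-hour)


Local time: 07:34 at UTC-5 (offset -5h)
Target zone: UTC-9 (offset -9h)
Difference: -9 - (-5) = -4 hours
Calculation: 7 + (-4) = 3
Result: 03:34

03:34


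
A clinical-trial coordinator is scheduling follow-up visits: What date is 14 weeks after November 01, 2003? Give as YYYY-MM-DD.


Start: 2003-11-01
Weeks to add: 14
Convert to days: 14 x 7 = 98 days
Add 98 days to 2003-11-01
Result: 2004-02-07

2004-02-07


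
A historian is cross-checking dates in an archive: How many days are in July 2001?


Month: July
Year: 2001
July is a 31-day month
Total: 31 days

31


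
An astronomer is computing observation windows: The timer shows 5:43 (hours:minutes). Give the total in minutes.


Hours: 5
Minutes: 43
Convert hours to minutes: 5 x 60 = 300
Add remaining minutes: 300 + 43 = 343

343


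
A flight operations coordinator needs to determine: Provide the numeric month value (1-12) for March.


Calendar month order:
2. February
3. March <--
4. April
March is month number 3

3


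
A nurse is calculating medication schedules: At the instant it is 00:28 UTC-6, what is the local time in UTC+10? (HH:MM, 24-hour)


Local time: 00:28 at UTC-6 (offset -6h)
Target zone: UTC+10 (offset 10h)
Difference: 10 - (-6) = 16 hours
Calculation: 0 + (16) = 16
Result: 16:28

16:28


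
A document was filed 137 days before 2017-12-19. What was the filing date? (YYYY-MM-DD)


Start: 2017-12-19
Subtracting 137 days
Days already passed in December: 19
After going back through December: 118 more days to subtract
November 2017: 30 days, 88 remaining
October 2017: 31 days, 57 remaining
September 2017: 30 days, 27 remaining
August 2017 has 31 days, need 27
Result: 2017-08-04

2017-08-04


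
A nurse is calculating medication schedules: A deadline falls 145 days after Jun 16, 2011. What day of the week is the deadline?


Start: 2011-06-16 (Thursday)
Step 1 - find target date: add 145 days
  2011-06-16 + 145 days = 2011-11-08
Step 2 - day of week:
  145 mod 7 = 5
  Thursday + 5 days -> Tuesday
Result: Tuesday (2011-11-08)

Tuesday


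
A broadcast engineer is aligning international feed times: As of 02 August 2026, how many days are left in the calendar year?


Start: August 02, 2026
End: December 31, 2026
Days left in August: 29
September: 30
October: 31
November: 30
December: 31
Sum of remaining months: 122
Total: 29 + 122 = 151

151


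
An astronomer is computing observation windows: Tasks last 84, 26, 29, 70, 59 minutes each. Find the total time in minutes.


Durations: 84, 26, 29, 70, 59
Running sum: 84
+ 26 = 110
+ 29 = 139
+ 70 = 209
+ 59 = 268
Total duration: 268 minutes
That is 4 hours and 28 minutes

268


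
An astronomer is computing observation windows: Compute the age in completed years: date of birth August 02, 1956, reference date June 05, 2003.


Birth: 1956-08-02
Reference: 2003-06-05
Year difference: 2003 - 1956 = 47
Has birthday (08-02) occurred by 06-05? No
Birthday not yet reached this year -> subtract 1
Age in full years: 46

46


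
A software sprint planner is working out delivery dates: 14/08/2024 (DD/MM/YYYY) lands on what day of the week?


Date: 2024-08-14
January 1, 2024 is a Monday
Day of year: 227
Offset from Jan 1: 226 days
226 mod 7 = 2
Result: Wednesday

Wednesday


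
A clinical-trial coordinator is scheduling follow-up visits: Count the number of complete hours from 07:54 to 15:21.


Start: 07:54
End: 15:21
Hour difference: 15 - 7 = 8 hours
Minute difference: 21 - 54 = -33 minutes
Total minutes: 447
Complete hours: 447 / 60 = 7 (remainder 27)

7


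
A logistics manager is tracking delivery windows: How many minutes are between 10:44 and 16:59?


Start time: 10:44 = 644 minutes from midnight
End time: 16:59 = 1019 minutes from midnight
Difference: 1019 - 644 = 375 minutes
That is 6 hours and 15 minutes

375


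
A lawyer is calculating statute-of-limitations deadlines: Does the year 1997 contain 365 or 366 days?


Year: 1997
Check leap year rules:
Divisible by 4? No
1997 is not a leap year
Days: 365

365


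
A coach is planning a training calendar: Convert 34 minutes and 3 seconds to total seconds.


Minutes: 34
Extra seconds: 3
Seconds per minute: 60
Minutes to seconds: 34 x 60 = 2040
Total: 2040 + 3 = 2043

2043


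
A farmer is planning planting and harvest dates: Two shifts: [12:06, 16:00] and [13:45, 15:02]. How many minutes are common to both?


Interval A: [726, 960] minutes from midnight
Interval B: [825, 902] minutes from midnight
Overlap start = max(726, 825) = 825
Overlap end = min(960, 902) = 902
Overlap = 902 - 825 = 77 minutes

77


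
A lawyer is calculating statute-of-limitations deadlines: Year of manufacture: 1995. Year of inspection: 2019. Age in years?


Birth year: 1995
Current year: 2019
Age = current year - birth year
Age = 2019 - 1995 = 24

24


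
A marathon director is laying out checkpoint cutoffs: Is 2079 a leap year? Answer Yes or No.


Year: 2079
Divisible by 4? 2079 / 4 = 519.75 -> No
Not divisible by 4, so NOT a leap year

No


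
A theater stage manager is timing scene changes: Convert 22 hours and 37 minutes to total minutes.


Hours: 22
Extra minutes: 37
Minutes per hour: 60
Hours to minutes: 22 x 60 = 1320
Total: 1320 + 37 = 1357

1357


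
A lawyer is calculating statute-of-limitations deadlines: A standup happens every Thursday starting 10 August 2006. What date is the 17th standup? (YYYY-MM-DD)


First occurrence: 2006-08-10 (occurrence 1)
Each occurrence is 7 days after the previous.
Occurrence 17 is 16 weeks after the first.
16 weeks = 112 days
2006-08-10 + 112 days = 2006-11-30

2006-11-30


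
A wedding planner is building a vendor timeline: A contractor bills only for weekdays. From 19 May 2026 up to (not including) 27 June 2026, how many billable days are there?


Start: 2026-05-19 (Tuesday)
End (exclusive): 2026-06-27 (Saturday)
Total calendar days: 39
Full weeks: 39 // 7 = 5 -> 25 weekdays
Remaining 4 days starting on Tuesday:
  Tue(w), Wed(w), Thu(w), Fri(w) -> 4 weekdays
Total business days: 25 + 4 = 29

29


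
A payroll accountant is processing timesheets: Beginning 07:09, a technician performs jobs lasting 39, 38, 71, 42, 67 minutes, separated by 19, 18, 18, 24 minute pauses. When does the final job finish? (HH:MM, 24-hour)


Start: 07:09 = 429 min from midnight
  after task 1 (39 min): 07:48
  after break (19 min): 08:07
  after task 2 (38 min): 08:45
  after break (18 min): 09:03
  after task 3 (71 min): 10:14
  after break (18 min): 10:32
  after task 4 (42 min): 11:14
  after break (24 min): 11:38
  after task 5 (67 min): 12:45
Total elapsed: 336 minutes
End time: 12:45

12:45


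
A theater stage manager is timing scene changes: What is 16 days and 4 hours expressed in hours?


Days: 16
Extra hours: 4
Hours per day: 24
Days to hours: 16 x 24 = 384
Total: 384 + 4 = 388

388


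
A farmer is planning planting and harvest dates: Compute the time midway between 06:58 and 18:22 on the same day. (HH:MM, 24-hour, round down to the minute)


Start time: 06:58 = 418 minutes from midnight
End time: 18:22 = 1102 minutes from midnight
Sum: 418 + 1102 = 1520
Midpoint: 1520 / 2 = 760 minutes
Convert: 760 / 60 = 12 hours, 40 minutes
Result: 12:40

12:40


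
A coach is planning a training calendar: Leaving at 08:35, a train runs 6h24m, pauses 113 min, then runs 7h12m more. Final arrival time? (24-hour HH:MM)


Depart: 08:35
Leg 1: +384 min -> 14:59
Layover: +113 min -> 16:52
Leg 2: +432 min -> 00:04
Total travel: 929 minutes = 15h 29m
Arrival: 00:04

00:04


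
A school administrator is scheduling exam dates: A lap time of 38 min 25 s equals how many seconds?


Minutes: 38
Seconds: 25
Convert minutes to seconds: 38 x 60 = 2280
Add remaining seconds: 2280 + 25 = 2305

2305


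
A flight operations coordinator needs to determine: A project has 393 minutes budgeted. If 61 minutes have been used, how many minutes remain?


Total budget: 393 minutes
Time used: 61 minutes
Remaining: 393 - 61 = 332 minutes
Percent used: 15.5%
Percent remaining: 84.5%

332


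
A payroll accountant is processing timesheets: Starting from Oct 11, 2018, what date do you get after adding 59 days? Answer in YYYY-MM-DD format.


Start: 2018-10-11
Adding 59 days
Days remaining in October: 20
After October: 39 days still to add
November 2018: 30 days, 9 remaining
December 2018 has 31 days, need 9
Result: 2018-12-09

2018-12-09


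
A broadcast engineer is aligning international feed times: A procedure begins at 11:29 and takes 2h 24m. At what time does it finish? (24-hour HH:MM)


Start time: 11:29
Adding: 2 hours 24 minutes
Minutes: 29 + 24 = 53
Hours: 11 + 2 + 0 = 13
Result: 13:53

13:53


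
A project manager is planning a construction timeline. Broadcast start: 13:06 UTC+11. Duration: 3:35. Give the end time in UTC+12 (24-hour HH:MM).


Start: 13:06 in UTC+11
Step 1 - add duration:
  minutes: 6 + 35 = 41
  hours: 13 + 3 + 0 = 16
  end in UTC+11: 16:41
Step 2 - convert UTC+11 -> UTC+12:
  offset difference: 12 - (11) = 1 hours
  16 + (1) = 17 -> mod 24 = 17
Result: 17:41 in UTC+12

17:41


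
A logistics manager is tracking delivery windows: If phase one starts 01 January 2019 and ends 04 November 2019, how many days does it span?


Start date: 2019-01-01
End date: 2019-11-04
Jan 2019: +31 days
Feb 2019: +28 days
Mar 2019: +31 days
... (8 more months)
Total: 307 days

307


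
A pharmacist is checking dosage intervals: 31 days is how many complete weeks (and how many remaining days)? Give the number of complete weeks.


Total days: 31
Days per week: 7
Division: 31 / 7 = 4 remainder 3
Complete weeks: 4
Remaining days: 3

4


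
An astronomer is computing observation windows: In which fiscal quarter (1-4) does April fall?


Month: April (month 4)
Q1: January-March (months 1-3)
Q2: April-June (months 4-6)
Q3: July-September (months 7-9)
Q4: October-December (months 10-12)
Month 4 falls in Q2

2


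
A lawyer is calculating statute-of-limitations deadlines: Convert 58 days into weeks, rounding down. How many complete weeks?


Total days: 58
Days per week: 7
Division: 58 / 7 = 8 remainder 2
Complete weeks: 8
Remaining days: 2

8


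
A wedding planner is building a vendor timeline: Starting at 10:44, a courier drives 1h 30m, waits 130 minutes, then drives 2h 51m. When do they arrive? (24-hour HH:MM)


Depart: 10:44
Leg 1: +90 min -> 12:14
Layover: +130 min -> 14:24
Leg 2: +171 min -> 17:15
Total travel: 391 minutes = 6h 31m
Arrival: 17:15

17:15


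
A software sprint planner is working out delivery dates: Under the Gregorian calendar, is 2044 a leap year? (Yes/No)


Year: 2044
Divisible by 4? 2044 / 4 = 511.0 -> Yes
Divisible by 100? 2044 / 100 = 20.44 -> No
Divisible by 4 but not 100, so it IS a leap year

Yes


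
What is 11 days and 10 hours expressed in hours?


Days: 11
Extra hours: 10
Hours per day: 24
Days to hours: 11 x 24 = 264
Total: 264 + 10 = 274

274


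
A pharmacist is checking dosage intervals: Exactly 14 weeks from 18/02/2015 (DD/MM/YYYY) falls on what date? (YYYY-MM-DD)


Start: 2015-02-18
Weeks to add: 14
Convert to days: 14 x 7 = 98 days
Add 98 days to 2015-02-18
Result: 2015-05-27

2015-05-27


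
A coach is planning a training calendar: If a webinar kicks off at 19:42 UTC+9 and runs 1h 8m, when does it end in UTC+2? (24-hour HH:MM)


Start: 19:42 in UTC+9
Step 1 - add duration:
  minutes: 42 + 8 = 50
  hours: 19 + 1 + 0 = 20
  end in UTC+9: 20:50
Step 2 - convert UTC+9 -> UTC+2:
  offset difference: 2 - (9) = -7 hours
  20 + (-7) = 13 -> mod 24 = 13
Result: 13:50 in UTC+2

13:50


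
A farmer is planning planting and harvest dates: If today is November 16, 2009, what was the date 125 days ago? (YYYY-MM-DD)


Start: 2009-11-16
Subtracting 125 days
Days already passed in November: 16
After going back through November: 109 more days to subtract
October 2009: 31 days, 78 remaining
September 2009: 30 days, 48 remaining
August 2009: 31 days, 17 remaining
July 2009 has 31 days, need 17
Result: 2009-07-14

2009-07-14


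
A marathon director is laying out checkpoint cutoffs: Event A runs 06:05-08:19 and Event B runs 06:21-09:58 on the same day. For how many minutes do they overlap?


Interval A: [365, 499] minutes from midnight
Interval B: [381, 598] minutes from midnight
Overlap start = max(365, 381) = 381
Overlap end = min(499, 598) = 499
Overlap = 499 - 381 = 118 minutes

118


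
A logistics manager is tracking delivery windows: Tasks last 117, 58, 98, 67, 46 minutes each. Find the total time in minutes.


Durations: 117, 58, 98, 67, 46
Running sum: 117
+ 58 = 175
+ 98 = 273
+ 67 = 340
+ 46 = 386
Total duration: 386 minutes
That is 6 hours and 26 minutes

386


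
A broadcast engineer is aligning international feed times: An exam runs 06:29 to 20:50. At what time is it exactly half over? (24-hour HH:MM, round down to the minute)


Start time: 06:29 = 389 minutes from midnight
End time: 20:50 = 1250 minutes from midnight
Sum: 389 + 1250 = 1639
Midpoint: 1639 / 2 = 819 minutes
Convert: 819 / 60 = 13 hours, 39 minutes
Result: 13:39

13:39


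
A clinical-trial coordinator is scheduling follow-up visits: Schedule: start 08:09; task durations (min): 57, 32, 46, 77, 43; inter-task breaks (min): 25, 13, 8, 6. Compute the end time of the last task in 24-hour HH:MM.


Start: 08:09 = 489 min from midnight
  after task 1 (57 min): 09:06
  after break (25 min): 09:31
  after task 2 (32 min): 10:03
  after break (13 min): 10:16
  after task 3 (46 min): 11:02
  after break (8 min): 11:10
  after task 4 (77 min): 12:27
  after break (6 min): 12:33
  after task 5 (43 min): 13:16
Total elapsed: 307 minutes
End time: 13:16

13:16


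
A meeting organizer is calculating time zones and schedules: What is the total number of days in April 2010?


Month: April
Year: 2010
April is a 30-day month
Total: 30 days

30


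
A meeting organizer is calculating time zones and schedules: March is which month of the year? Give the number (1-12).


Calendar month order:
2. February
3. March <--
4. April
March is month number 3

3


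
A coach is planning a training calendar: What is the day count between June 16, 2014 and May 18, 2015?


Start date: 2014-06-16
End date: 2015-05-18
Jun 2014: +15 days
Jul 2014: +31 days
Aug 2014: +31 days
... (9 more months)
Total: 336 days

336


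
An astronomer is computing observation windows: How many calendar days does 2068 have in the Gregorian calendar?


Year: 2068
Check leap year rules:
Divisible by 4? Yes
Divisible by 100? No
2068 is a leap year
Days: 366

366


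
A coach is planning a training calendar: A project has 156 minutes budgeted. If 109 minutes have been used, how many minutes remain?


Total budget: 156 minutes
Time used: 109 minutes
Remaining: 156 - 109 = 47 minutes
Percent used: 69.9%
Percent remaining: 30.1%

47


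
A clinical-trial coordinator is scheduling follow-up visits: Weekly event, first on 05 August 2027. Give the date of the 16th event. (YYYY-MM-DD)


First occurrence: 2027-08-05 (occurrence 1)
Each occurrence is 7 days after the previous.
Occurrence 16 is 15 weeks after the first.
15 weeks = 105 days
2027-08-05 + 105 days = 2027-11-18

2027-11-18


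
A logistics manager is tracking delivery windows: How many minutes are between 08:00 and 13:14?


Start time: 08:00 = 480 minutes from midnight
End time: 13:14 = 794 minutes from midnight
Difference: 794 - 480 = 314 minutes
That is 5 hours and 14 minutes

314


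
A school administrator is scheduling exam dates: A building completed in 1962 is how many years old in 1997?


Birth year: 1962
Current year: 1997
Age = current year - birth year
Age = 1997 - 1962 = 35

35


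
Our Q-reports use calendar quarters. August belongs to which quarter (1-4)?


Month: August (month 8)
Q1: January-March (months 1-3)
Q2: April-June (months 4-6)
Q3: July-September (months 7-9)
Q4: October-December (months 10-12)
Month 8 falls in Q3

3


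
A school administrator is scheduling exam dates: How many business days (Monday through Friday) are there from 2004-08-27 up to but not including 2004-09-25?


Start: 2004-08-27 (Friday)
End (exclusive): 2004-09-25 (Saturday)
Total calendar days: 29
Full weeks: 29 // 7 = 4 -> 20 weekdays
Remaining 1 days starting on Friday:
  Fri(w) -> 1 weekdays
Total business days: 20 + 1 = 21

21


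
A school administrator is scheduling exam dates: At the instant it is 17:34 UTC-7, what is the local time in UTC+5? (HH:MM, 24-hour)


Local time: 17:34 at UTC-7 (offset -7h)
Target zone: UTC+5 (offset 5h)
Difference: 5 - (-7) = 12 hours
Calculation: 17 + (12) = 29
Wraparound: (29) mod 24 = 5
Result: 05:34

05:34


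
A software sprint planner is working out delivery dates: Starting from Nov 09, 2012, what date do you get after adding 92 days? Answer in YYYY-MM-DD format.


Start: 2012-11-09
Adding 92 days
Days remaining in November: 21
After November: 71 days still to add
December 2012: 31 days, 40 remaining
January 2013: 31 days, 9 remaining
February 2013 has 28 days, need 9
Result: 2013-02-09

2013-02-09


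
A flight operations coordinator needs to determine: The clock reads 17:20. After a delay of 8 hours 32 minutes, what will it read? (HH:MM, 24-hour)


Start time: 17:20
Adding: 8 hours 32 minutes
Minutes: 20 + 32 = 52
Hours: 17 + 8 + 0 = 25
Hour wraparound: 25 mod 24 = 1
Result: 01:52

01:52


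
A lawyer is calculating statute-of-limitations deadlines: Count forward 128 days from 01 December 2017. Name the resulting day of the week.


Start: 2017-12-01 (Friday)
Step 1 - find target date: add 128 days
  2017-12-01 + 128 days = 2018-04-08
Step 2 - day of week:
  128 mod 7 = 2
  Friday + 2 days -> Sunday
Result: Sunday (2018-04-08)

Sunday


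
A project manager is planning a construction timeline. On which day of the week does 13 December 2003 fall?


Date: 2003-12-13
January 1, 2003 is a Wednesday
Day of year: 347
Offset from Jan 1: 346 days
346 mod 7 = 3
Result: Saturday

Saturday


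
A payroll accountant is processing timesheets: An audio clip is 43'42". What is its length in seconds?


Minutes: 43
Seconds: 42
Convert minutes to seconds: 43 x 60 = 2580
Add remaining seconds: 2580 + 42 = 2622

2622


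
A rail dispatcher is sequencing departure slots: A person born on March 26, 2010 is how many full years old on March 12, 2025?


Birth: 2010-03-26
Reference: 2025-03-12
Year difference: 2025 - 2010 = 15
Has birthday (03-26) occurred by 03-12? No
Birthday not yet reached this year -> subtract 1
Age in full years: 14

14


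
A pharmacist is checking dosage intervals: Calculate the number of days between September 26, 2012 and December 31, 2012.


Start: September 26, 2012
End: December 31, 2012
Days left in September: 4
October: 31
November: 30
December: 31
Sum of remaining months: 92
Total: 4 + 92 = 96

96


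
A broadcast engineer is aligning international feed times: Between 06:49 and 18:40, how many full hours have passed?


Start: 06:49
End: 18:40
Hour difference: 18 - 6 = 12 hours
Minute difference: 40 - 49 = -9 minutes
Total minutes: 711
Complete hours: 711 / 60 = 11 (remainder 51)

11


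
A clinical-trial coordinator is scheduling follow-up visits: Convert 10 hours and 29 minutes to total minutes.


Hours: 10
Minutes: 29
Convert hours to minutes: 10 x 60 = 600
Add remaining minutes: 600 + 29 = 629

629


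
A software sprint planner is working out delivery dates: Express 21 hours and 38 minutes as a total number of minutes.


Hours: 21
Extra minutes: 38
Minutes per hour: 60
Hours to minutes: 21 x 60 = 1260
Total: 1260 + 38 = 1298

1298


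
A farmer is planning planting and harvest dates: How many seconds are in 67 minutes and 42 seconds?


Minutes: 67
Extra seconds: 42
Seconds per minute: 60
Minutes to seconds: 67 x 60 = 4020
Total: 4020 + 42 = 4062

4062


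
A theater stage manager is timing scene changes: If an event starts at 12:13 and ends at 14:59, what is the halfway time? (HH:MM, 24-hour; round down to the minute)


Start time: 12:13 = 733 minutes from midnight
End time: 14:59 = 899 minutes from midnight
Sum: 733 + 899 = 1632
Midpoint: 1632 / 2 = 816 minutes
Convert: 816 / 60 = 13 hours, 36 minutes
Result: 13:36

13:36


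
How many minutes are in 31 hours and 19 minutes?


Hours: 31
Minutes: 19
Convert hours to minutes: 31 x 60 = 1860
Add remaining minutes: 1860 + 19 = 1879

1879


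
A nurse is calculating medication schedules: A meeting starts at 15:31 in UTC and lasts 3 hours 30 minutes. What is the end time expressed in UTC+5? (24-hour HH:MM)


Start: 15:31 in UTC
Step 1 - add duration:
  minutes: 31 + 30 = 61 (carry 1h)
  hours: 15 + 3 + 1 = 19
  end in UTC: 19:01
Step 2 - convert UTC -> UTC+5:
  offset difference: 5 - (0) = 5 hours
  19 + (5) = 24 -> mod 24 = 0
Result: 00:01 in UTC+5

00:01


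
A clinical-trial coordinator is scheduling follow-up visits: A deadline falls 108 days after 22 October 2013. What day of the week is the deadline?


Start: 2013-10-22 (Tuesday)
Step 1 - find target date: add 108 days
  2013-10-22 + 108 days = 2014-02-07
Step 2 - day of week:
  108 mod 7 = 3
  Tuesday + 3 days -> Friday
Result: Friday (2014-02-07)

Friday


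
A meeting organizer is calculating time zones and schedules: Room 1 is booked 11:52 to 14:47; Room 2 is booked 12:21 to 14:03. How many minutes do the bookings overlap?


Interval A: [712, 887] minutes from midnight
Interval B: [741, 843] minutes from midnight
Overlap start = max(712, 741) = 741
Overlap end = min(887, 843) = 843
Overlap = 843 - 741 = 102 minutes

102


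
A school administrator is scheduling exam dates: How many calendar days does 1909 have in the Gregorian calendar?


Year: 1909
Check leap year rules:
Divisible by 4? No
1909 is not a leap year
Days: 365

365


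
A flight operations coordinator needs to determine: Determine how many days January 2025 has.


Month: January
Year: 2025
January is a 31-day month
Total: 31 days

31


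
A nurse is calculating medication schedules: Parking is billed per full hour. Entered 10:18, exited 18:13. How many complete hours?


Start: 10:18
End: 18:13
Hour difference: 18 - 10 = 8 hours
Minute difference: 13 - 18 = -5 minutes
Total minutes: 475
Complete hours: 475 / 60 = 7 (remainder 55)

7


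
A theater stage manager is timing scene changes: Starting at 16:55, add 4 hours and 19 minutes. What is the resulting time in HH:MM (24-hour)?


Start time: 16:55
Adding: 4 hours 19 minutes
Minutes: 55 + 19 = 74
Minute overflow: 74 >= 60, so carry 1 hour, minutes = 14
Hours: 16 + 4 + 1 = 21
Result: 21:14

21:14


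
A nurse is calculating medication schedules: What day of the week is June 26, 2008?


Date: 2008-06-26
January 1, 2008 is a Tuesday
Day of year: 178
Offset from Jan 1: 177 days
177 mod 7 = 2
Result: Thursday

Thursday


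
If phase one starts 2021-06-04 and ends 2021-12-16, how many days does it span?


Start date: 2021-06-04
End date: 2021-12-16
Jun 2021: +27 days
Jul 2021: +31 days
Aug 2021: +31 days
... (4 more months)
Total: 195 days

195


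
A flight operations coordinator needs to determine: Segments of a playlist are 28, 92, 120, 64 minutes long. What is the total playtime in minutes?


Durations: 28, 92, 120, 64
Running sum: 28
+ 92 = 120
+ 120 = 240
+ 64 = 304
Total duration: 304 minutes
That is 5 hours and 4 minutes

304


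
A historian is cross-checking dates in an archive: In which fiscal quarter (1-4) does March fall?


Month: March (month 3)
Q1: January-March (months 1-3)
Q2: April-June (months 4-6)
Q3: July-September (months 7-9)
Q4: October-December (months 10-12)
Month 3 falls in Q1

1


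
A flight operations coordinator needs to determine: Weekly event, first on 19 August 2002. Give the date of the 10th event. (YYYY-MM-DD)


First occurrence: 2002-08-19 (occurrence 1)
Each occurrence is 7 days after the previous.
Occurrence 10 is 9 weeks after the first.
9 weeks = 63 days
2002-08-19 + 63 days = 2002-10-21

2002-10-21


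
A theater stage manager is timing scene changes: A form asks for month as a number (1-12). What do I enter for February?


Calendar month order:
1. January
2. February <--
3. March
February is month number 2

2


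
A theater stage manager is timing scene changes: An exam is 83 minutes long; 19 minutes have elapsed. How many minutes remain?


Total budget: 83 minutes
Time used: 19 minutes
Remaining: 83 - 19 = 64 minutes
Percent used: 22.9%
Percent remaining: 77.1%

64


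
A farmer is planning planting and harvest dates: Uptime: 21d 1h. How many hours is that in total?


Days: 21
Extra hours: 1
Hours per day: 24
Days to hours: 21 x 24 = 504
Total: 504 + 1 = 505

505


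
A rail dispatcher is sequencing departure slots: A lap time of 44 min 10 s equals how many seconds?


Minutes: 44
Seconds: 10
Convert minutes to seconds: 44 x 60 = 2640
Add remaining seconds: 2640 + 10 = 2650

2650


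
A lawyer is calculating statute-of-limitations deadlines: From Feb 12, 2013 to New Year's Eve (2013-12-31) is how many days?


Start: February 12, 2013
End: December 31, 2013
Days left in February: 16
March: 31
April: 30
May: 31
June: 30
... plus remaining months
Sum of remaining months: 306
Total: 16 + 306 = 322

322


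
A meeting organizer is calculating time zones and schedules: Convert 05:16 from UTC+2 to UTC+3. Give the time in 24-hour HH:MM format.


Local time: 05:16 at UTC+2 (offset 2h)
Target zone: UTC+3 (offset 3h)
Difference: 3 - (2) = 1 hours
Calculation: 5 + (1) = 6
Result: 06:16

06:16


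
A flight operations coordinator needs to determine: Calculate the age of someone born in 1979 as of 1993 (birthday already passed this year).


Birth year: 1979
Current year: 1993
Age = current year - birth year
Age = 1993 - 1979 = 14

14


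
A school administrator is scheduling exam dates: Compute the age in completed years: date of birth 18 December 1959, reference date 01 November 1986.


Birth: 1959-12-18
Reference: 1986-11-01
Year difference: 1986 - 1959 = 27
Has birthday (12-18) occurred by 11-01? No
Birthday not yet reached this year -> subtract 1
Age in full years: 26

26


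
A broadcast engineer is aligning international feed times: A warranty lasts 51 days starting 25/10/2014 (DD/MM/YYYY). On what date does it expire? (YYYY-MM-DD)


Start: 2014-10-25
Adding 51 days
Days remaining in October: 6
After October: 45 days still to add
November 2014: 30 days, 15 remaining
December 2014 has 31 days, need 15
Result: 2014-12-15

2014-12-15


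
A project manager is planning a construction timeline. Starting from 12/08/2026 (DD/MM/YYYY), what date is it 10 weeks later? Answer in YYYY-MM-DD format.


Start: 2026-08-12
Weeks to add: 10
Convert to days: 10 x 7 = 70 days
Add 70 days to 2026-08-12
Result: 2026-10-21

2026-10-21


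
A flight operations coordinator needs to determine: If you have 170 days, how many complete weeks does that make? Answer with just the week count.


Total days: 170
Days per week: 7
Division: 170 / 7 = 24 remainder 2
Complete weeks: 24
Remaining days: 2

24


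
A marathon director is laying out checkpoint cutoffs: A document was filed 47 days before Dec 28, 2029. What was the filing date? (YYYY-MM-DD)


Start: 2029-12-28
Subtracting 47 days
Days already passed in December: 28
After going back through December: 19 more days to subtract
November 2029 has 30 days, need 19
Result: 2029-11-11

2029-11-11


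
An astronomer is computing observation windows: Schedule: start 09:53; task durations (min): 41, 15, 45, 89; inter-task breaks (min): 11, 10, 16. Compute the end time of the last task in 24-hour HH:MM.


Start: 09:53 = 593 min from midnight
  after task 1 (41 min): 10:34
  after break (11 min): 10:45
  after task 2 (15 min): 11:00
  after break (10 min): 11:10
  after task 3 (45 min): 11:55
  after break (16 min): 12:11
  after task 4 (89 min): 13:40
Total elapsed: 227 minutes
End time: 13:40

13:40


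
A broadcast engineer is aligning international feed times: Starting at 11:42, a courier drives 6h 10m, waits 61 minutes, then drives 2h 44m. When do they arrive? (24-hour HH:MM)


Depart: 11:42
Leg 1: +370 min -> 17:52
Layover: +61 min -> 18:53
Leg 2: +164 min -> 21:37
Total travel: 595 minutes = 9h 55m
Arrival: 21:37

21:37


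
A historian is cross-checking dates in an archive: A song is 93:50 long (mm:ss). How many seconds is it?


Minutes: 93
Extra seconds: 50
Seconds per minute: 60
Minutes to seconds: 93 x 60 = 5580
Total: 5580 + 50 = 5630

5630


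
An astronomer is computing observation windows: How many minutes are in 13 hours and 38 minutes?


Hours: 13
Extra minutes: 38
Minutes per hour: 60
Hours to minutes: 13 x 60 = 780
Total: 780 + 38 = 818

818


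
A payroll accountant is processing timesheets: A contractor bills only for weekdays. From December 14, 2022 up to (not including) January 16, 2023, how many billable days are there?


Start: 2022-12-14 (Wednesday)
End (exclusive): 2023-01-16 (Monday)
Total calendar days: 33
Full weeks: 33 // 7 = 4 -> 20 weekdays
Remaining 5 days starting on Wednesday:
  Wed(w), Thu(w), Fri(w), Sat(-), Sun(-) -> 3 weekdays
Total business days: 20 + 3 = 23

23


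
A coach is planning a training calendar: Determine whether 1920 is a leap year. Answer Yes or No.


Year: 1920
Divisible by 4? 1920 / 4 = 480.0 -> Yes
Divisible by 100? 1920 / 100 = 19.2 -> No
Divisible by 4 but not 100, so it IS a leap year

Yes


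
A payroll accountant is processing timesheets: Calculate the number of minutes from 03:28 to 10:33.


Start time: 03:28 = 208 minutes from midnight
End time: 10:33 = 633 minutes from midnight
Difference: 633 - 208 = 425 minutes
That is 7 hours and 5 minutes

425


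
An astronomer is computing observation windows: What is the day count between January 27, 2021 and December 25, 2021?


Start date: 2021-01-27
End date: 2021-12-25
Jan 2021: +5 days
Feb 2021: +28 days
Mar 2021: +31 days
... (9 more months)
Total: 332 days

332


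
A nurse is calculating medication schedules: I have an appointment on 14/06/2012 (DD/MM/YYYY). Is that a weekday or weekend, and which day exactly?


Date: 2012-06-14
January 1, 2012 is a Sunday
Day of year: 166
Offset from Jan 1: 165 days
165 mod 7 = 4
Result: Thursday

Thursday


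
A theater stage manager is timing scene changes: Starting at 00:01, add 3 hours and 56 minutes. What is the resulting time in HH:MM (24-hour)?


Start time: 00:01
Adding: 3 hours 56 minutes
Minutes: 1 + 56 = 57
Hours: 0 + 3 + 0 = 3
Result: 03:57

03:57


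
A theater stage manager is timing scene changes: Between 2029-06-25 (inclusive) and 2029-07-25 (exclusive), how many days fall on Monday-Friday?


Start: 2029-06-25 (Monday)
End (exclusive): 2029-07-25 (Wednesday)
Total calendar days: 30
Full weeks: 30 // 7 = 4 -> 20 weekdays
Remaining 2 days starting on Monday:
  Mon(w), Tue(w) -> 2 weekdays
Total business days: 20 + 2 = 22

22


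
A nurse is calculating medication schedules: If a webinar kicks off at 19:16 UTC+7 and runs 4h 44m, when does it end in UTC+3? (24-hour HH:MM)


Start: 19:16 in UTC+7
Step 1 - add duration:
  minutes: 16 + 44 = 60 (carry 1h)
  hours: 19 + 4 + 1 = 24
  end in UTC+7: 00:00
Step 2 - convert UTC+7 -> UTC+3:
  offset difference: 3 - (7) = -4 hours
  0 + (-4) = -4 -> mod 24 = 20
Result: 20:00 in UTC+3

20:00
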